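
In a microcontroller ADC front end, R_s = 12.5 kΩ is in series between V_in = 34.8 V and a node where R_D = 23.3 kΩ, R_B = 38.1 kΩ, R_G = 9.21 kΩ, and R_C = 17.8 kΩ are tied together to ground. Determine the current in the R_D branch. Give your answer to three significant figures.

I ≈ 0.381 mA

Combine the parallel branches: R_p = (1/23.3 + 1/38.1 + 1/9.21 + 1/17.8)⁻¹ = 4.275 kΩ.
V_A = 34.8 × 4.275/16.77 = 8.868 V.
Branch current I = V_A/R_D = 8.868/23.3 = 0.3806 mA.
(Equivalently: I_total = 2.075 mA, then current-divider fraction G_k/ΣG = 0.1835.)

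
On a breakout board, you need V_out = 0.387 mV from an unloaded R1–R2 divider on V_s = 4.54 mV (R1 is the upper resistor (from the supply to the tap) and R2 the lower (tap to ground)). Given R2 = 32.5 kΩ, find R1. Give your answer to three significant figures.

R1 ≈ 349 kΩ

The divider ratio is R2/(R1+R2) = 0.387/4.54 = 0.08524.
Rearranging, R1 = R2·(1−k)/k = 32.5 × 10.73 = 348.8 kΩ.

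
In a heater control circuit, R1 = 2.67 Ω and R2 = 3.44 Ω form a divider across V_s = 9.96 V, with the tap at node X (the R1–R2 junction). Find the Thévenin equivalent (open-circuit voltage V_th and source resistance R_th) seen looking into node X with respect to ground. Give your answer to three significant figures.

Open-circuit (no load on X): V_th = V_s · R2/(R1 + R2) = 9.96 × 3.44/(2.670 + 3.44) = 5.608 V.
With V_s suppressed (replaced by a short), R_th = R1 ‖ R2 = (2.670 × 3.44)/(2.670 + 3.44) = 1.503 Ω.

V_th ≈ 5.61 V, R_th ≈ 1.50 Ω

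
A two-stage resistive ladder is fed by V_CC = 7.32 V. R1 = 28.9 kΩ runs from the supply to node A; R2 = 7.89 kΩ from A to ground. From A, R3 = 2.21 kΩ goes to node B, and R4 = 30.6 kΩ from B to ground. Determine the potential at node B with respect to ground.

The second stage (R3 + R4 = 32.81 kΩ) loads node A in parallel with R2.
R2 ‖ (R3+R4) = 6.360 kΩ.
So V_A = 7.32 × 0.1804 = 1.320 V.
Then the unloaded second divider: V_B = V_A × R4/(R3+R4) = 1.320 × 0.9326 = 1.231 V.

V_B ≈ 1.23 V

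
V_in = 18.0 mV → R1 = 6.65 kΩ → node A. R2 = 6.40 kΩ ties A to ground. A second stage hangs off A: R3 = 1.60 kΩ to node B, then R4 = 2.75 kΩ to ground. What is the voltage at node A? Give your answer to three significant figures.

Node A sees R2 in parallel with the series input of stage 2, R3 + R4 = 4.350 kΩ.
R2 ‖ (R3+R4) = 2.590 kΩ.
First divider: V_A = V_in · 2.590/(6.65 + 2.590) = 5.045 mV.

V_A ≈ 5.05 mV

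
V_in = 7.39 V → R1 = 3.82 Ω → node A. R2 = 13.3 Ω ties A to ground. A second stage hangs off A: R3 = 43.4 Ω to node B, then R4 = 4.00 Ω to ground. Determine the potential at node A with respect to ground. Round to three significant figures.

V_A ≈ 5.40 V

Node A sees R2 in parallel with the series input of stage 2, R3 + R4 = 47.40 Ω.
R2 ‖ (R3+R4) = 10.39 Ω.
First divider: V_A = V_in · 10.39/(3.82 + 10.39) = 5.403 V.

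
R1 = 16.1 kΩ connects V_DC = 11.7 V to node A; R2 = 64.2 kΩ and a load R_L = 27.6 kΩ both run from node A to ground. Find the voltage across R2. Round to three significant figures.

R2 ‖ R_L = (64.2 × 27.6)/(64.2 + 27.6) = 19.30 kΩ.
Now apply the divider: V_out = 11.7 × 0.5452 = 6.379 V.

V_out ≈ 6.38 V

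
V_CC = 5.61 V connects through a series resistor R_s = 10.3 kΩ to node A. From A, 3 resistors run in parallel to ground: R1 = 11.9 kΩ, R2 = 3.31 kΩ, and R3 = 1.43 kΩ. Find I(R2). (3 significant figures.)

Parallel bank: R_p = 1/(1/11.9 + 1/3.31 + 1/1.43) = 0.9213 kΩ.
V_A = 5.61 × 0.9213/11.22 = 0.4606 V.
Branch current I = V_A/R2 = 0.4606/3.31 = 0.1391 mA.

I ≈ 0.139 mA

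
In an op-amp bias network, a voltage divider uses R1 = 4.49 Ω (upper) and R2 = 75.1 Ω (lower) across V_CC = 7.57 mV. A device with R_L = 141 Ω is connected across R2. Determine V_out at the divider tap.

V_out ≈ 6.93 mV

The load sits in parallel with R2, giving an effective lower resistance R2' = R2·R_L/(R2+R_L) = 49.00 Ω.
Voltage divider with the loaded lower leg: V_out = 7.57 × 49.00/(4.49 + 49.00) = 7.57 × 0.9161 = 6.935 mV.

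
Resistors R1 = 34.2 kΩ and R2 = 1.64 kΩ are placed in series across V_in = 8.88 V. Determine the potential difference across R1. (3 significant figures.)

V ≈ 8.47 V

Series total: ΣR = 34.2 + 1.64 = 35.84 kΩ.
By the voltage-divider rule, V = 8.88 × 34.20/35.84 = 8.474 V.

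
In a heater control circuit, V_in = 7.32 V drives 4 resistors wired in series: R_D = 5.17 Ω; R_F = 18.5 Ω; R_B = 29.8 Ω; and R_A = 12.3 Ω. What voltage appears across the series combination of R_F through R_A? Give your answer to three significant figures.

Series total: ΣR = 5.17 + 18.5 + 29.8 + 12.3 = 65.77 Ω.
R_{R_F..R_A} = 18.5 + 29.8 + 12.3 = 60.60 Ω.
V = V_in · R/ΣR = 7.32 × 0.9214 = 6.745 V.

V ≈ 6.74 V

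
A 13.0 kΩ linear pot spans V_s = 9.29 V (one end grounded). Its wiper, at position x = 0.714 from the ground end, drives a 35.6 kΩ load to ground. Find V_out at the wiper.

Split the track: R_lower = x·R_p = 9.282 kΩ, R_upper = (1−x)·R_p = 3.718 kΩ.
Lower segment in parallel with the load: 9.282 ‖ 35.6 = 7.362 kΩ.
V_out = 9.29 × 7.362/(3.718 + 7.362) = 6.173 V.

V_out ≈ 6.17 V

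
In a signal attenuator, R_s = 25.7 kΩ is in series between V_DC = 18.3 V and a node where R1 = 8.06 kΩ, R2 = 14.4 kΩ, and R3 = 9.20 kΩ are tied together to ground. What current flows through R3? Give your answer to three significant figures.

I ≈ 0.227 mA

Combine the parallel branches: R_p = (1/8.06 + 1/14.4 + 1/9.20)⁻¹ = 3.309 kΩ.
V_A by voltage divider: V_A = 18.3 × 3.309/(25.7 + 3.309) = 2.087 V.
Branch current I = V_A/R3 = 2.087/9.20 = 0.2269 mA.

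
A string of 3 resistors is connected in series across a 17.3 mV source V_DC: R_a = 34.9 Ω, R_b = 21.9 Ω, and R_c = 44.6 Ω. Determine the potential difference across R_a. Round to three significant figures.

Total series resistance ΣR = 34.9 + 21.9 + 44.6 = 101.4 Ω.
Voltage divider: V = V_DC · (34.90 / 101.4) = 17.3 × 0.3442 = 5.954 mV.

V ≈ 5.95 mV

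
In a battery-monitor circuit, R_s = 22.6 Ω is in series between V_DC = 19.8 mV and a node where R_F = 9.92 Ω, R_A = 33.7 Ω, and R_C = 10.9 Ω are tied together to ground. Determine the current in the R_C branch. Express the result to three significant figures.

Combine the parallel branches: R_p = (1/9.92 + 1/33.7 + 1/10.9)⁻¹ = 4.500 Ω.
V_A by voltage divider: V_A = 19.8 × 4.500/(22.6 + 4.500) = 3.288 mV.
Branch current I = V_A/R_C = 3.288/10.9 = 0.3016 mA.

I ≈ 0.302 mA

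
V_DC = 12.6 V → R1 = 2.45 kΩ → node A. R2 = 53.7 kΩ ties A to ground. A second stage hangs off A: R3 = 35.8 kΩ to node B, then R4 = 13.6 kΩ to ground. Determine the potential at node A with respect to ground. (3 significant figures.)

V_A ≈ 11.5 V

Node A sees R2 in parallel with the series input of stage 2, R3 + R4 = 49.40 kΩ.
Effective lower resistance at A: R2 ‖ 49.40 = 25.73 kΩ.
First divider: V_A = V_DC · 25.73/(2.45 + 25.73) = 11.50 V.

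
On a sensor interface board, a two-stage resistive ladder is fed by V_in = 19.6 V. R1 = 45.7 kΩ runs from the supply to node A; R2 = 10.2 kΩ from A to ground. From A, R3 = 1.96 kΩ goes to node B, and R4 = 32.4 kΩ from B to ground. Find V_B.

V_B ≈ 2.71 V

The second stage (R3 + R4 = 34.36 kΩ) loads node A in parallel with R2.
Effective lower resistance at A: R2 ‖ 34.36 = 7.865 kΩ.
So V_A = 19.6 × 0.1468 = 2.878 V.
V_B = V_A × 0.9430 = 2.714 V.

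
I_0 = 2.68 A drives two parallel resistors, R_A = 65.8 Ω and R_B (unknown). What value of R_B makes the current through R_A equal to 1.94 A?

Two-branch current divider: I_A = I_0 · R_B/(R_A + R_B).
1.94/2.68 = R_B/(R_A + R_B) → R_B = R_A · (0.7239)/(1 − 0.7239) = 65.8 × 2.622 = 172.5 Ω.

R_B ≈ 173 Ω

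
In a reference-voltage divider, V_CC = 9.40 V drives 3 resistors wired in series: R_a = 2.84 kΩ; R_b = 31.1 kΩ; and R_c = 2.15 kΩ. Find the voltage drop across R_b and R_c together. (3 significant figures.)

V ≈ 8.66 V

Series total: ΣR = 2.84 + 31.1 + 2.15 = 36.09 kΩ.
R_{R_b..R_c} = 31.1 + 2.15 = 33.25 kΩ.
V = V_CC · R/ΣR = 9.40 × 0.9213 = 8.660 V.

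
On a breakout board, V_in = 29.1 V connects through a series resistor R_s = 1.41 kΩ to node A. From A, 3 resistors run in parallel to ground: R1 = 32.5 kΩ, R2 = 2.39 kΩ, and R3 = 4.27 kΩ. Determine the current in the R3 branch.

Combine the parallel branches: R_p = (1/32.5 + 1/2.39 + 1/4.27)⁻¹ = 1.463 kΩ.
V_A by voltage divider: V_A = 29.1 × 1.463/(1.41 + 1.463) = 14.82 V.
Branch current I = V_A/R3 = 14.82/4.27 = 3.471 mA.

I ≈ 3.47 mA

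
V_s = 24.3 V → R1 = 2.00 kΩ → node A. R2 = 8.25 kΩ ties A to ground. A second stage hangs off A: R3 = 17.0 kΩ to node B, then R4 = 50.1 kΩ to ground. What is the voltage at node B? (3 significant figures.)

V_B ≈ 14.3 V

Looking into the second stage from A: R3 + R4 = 67.10 kΩ appears in parallel with R2.
R2 ‖ (R3+R4) = 7.347 kΩ.
V_A = 24.3 × 7.347/(2.00 + 7.347) = 19.10 V.
Then the unloaded second divider: V_B = V_A × R4/(R3+R4) = 19.10 × 0.7466 = 14.26 V.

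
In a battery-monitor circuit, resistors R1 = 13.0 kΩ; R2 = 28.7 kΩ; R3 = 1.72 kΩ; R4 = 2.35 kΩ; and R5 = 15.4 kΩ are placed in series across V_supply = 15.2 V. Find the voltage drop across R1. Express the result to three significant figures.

V ≈ 3.23 V

Total series resistance ΣR = 13.0 + 28.7 + 1.72 + 2.35 + 15.4 = 61.17 kΩ.
By the voltage-divider rule, V = 15.2 × 13.00/61.17 = 3.230 V.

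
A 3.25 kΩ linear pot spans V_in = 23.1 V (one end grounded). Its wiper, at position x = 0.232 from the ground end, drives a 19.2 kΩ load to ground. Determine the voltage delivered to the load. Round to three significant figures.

Lower segment x·R_p = 0.7540 kΩ; upper segment (1−x)·R_p = 2.496 kΩ.
R_L loads the lower segment: effective lower R = 0.7255 kΩ.
Then V_out = V_in · 0.7255/(2.496 + 0.7255) = 5.202 V.

V_out ≈ 5.20 V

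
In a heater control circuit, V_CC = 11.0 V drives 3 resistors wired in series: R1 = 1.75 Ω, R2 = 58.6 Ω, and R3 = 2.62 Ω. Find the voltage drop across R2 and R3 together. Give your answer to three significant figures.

Series total: ΣR = 1.75 + 58.6 + 2.62 = 62.97 Ω.
R_{R2..R3} = 58.6 + 2.62 = 61.22 Ω.
By the voltage-divider rule, V = 11.0 × 61.22/62.97 = 10.69 V.

V ≈ 10.7 V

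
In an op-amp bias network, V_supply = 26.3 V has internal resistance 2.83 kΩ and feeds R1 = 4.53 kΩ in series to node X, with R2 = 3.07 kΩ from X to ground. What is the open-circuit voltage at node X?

V_th ≈ 7.74 V

R1' = 2.83 + 4.53 = 7.360 kΩ (source resistance + R1).
Open-circuit (no load on X): V_th = V_supply · R2/(R1' + R2) = 26.3 × 3.07/(7.360 + 3.07) = 7.741 V.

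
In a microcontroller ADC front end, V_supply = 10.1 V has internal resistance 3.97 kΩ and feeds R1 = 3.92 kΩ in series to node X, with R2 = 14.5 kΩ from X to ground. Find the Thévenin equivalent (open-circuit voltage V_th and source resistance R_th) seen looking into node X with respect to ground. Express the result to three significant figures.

V_th ≈ 6.54 V, R_th ≈ 5.11 kΩ

R1' = 3.97 + 3.92 = 7.890 kΩ (source resistance + R1).
Open-circuit (no load on X): V_th = V_supply · R2/(R1' + R2) = 10.1 × 14.5/(7.890 + 14.5) = 6.541 V.
Looking into X with the source shorted: R_th = R1'·R2/(R1'+R2) = 7.890 × 14.5/22.39 = 5.110 kΩ.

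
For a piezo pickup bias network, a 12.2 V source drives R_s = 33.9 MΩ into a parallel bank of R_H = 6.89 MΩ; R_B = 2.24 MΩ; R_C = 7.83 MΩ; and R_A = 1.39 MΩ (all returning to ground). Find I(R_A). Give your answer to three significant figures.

I ≈ 0.176 µA

Equivalent of the parallel group: R_p = 0.6951 MΩ.
V_A = 12.2 × 0.6951/34.60 = 0.2451 V.
Branch current I = V_A/R_A = 0.2451/1.39 = 0.1763 µA.
(Equivalently: I_total = 0.3527 µA, then current-divider fraction G_k/ΣG = 0.5001.)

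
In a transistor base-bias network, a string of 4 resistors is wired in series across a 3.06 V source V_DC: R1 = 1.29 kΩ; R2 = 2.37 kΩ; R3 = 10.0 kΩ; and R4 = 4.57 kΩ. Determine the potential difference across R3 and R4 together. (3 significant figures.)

Total series resistance ΣR = 1.29 + 2.37 + 10.0 + 4.57 = 18.23 kΩ.
R_{R3..R4} = 10.0 + 4.57 = 14.57 kΩ.
Voltage divider: V = V_DC · (14.57 / 18.23) = 3.06 × 0.7992 = 2.446 V.

V ≈ 2.45 V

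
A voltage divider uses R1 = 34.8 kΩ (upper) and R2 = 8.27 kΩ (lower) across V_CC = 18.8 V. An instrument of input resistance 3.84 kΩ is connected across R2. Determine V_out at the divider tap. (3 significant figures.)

V_out ≈ 1.32 V

First combine the lower leg with the load: R2 ‖ R_L = 2.622 kΩ.
Voltage divider with the loaded lower leg: V_out = 18.8 × 2.622/(34.8 + 2.622) = 18.8 × 0.07007 = 1.317 V.
(Unloaded it would be 3.61 V; the load pulls it down.)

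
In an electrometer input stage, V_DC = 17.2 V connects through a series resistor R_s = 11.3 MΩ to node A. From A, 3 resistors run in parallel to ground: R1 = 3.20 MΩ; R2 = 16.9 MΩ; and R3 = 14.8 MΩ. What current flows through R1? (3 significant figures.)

I ≈ 0.901 µA

Combine the parallel branches: R_p = (1/3.20 + 1/16.9 + 1/14.8)⁻¹ = 2.277 MΩ.
V_A by voltage divider: V_A = 17.2 × 2.277/(11.3 + 2.277) = 2.884 V.
Branch current I = V_A/R1 = 2.884/3.20 = 0.9013 µA.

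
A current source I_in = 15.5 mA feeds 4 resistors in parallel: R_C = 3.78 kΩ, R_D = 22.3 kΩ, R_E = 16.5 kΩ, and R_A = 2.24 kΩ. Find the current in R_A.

I ≈ 8.48 mA

ΣG = 1/3.78 + 1/22.3 + 1/16.5 + 1/2.24 = 0.8164.
R_A takes the fraction G_k/ΣG = 0.4464/0.8164 = 0.5468, so I = 15.5 × 0.5468 = 8.476 mA.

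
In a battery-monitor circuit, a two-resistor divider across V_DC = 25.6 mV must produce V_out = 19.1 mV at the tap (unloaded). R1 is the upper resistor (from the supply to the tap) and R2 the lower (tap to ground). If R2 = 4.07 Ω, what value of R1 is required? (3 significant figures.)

Required fraction k = V_out/V_DC = 0.7461.
So R1 = R2 · (V_DC/V_out − 1) = 4.07 × (25.6/19.1 − 1) = 4.07 × 0.3403 = 1.385 Ω.

R1 ≈ 1.39 Ω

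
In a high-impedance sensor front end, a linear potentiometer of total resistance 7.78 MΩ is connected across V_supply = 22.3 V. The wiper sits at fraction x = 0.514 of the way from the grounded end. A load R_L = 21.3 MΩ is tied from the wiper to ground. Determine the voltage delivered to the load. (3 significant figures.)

The pot divides into 3.781 MΩ above the wiper and 3.999 MΩ below.
(x·R_p) ‖ R_L = 3.367 MΩ.
Loaded-divider output: V_out = 22.3 × 0.4710 = 10.50 V.
(Unloaded: V_out = x·V_supply = 11.5 V.)

V_out ≈ 10.5 V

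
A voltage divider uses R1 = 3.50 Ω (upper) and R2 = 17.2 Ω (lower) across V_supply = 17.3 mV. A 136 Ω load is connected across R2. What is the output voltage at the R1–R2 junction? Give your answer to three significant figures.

The load sits in parallel with R2, giving an effective lower resistance R2' = R2·R_L/(R2+R_L) = 15.27 Ω.
Voltage divider with the loaded lower leg: V_out = 17.3 × 15.27/(3.50 + 15.27) = 17.3 × 0.8135 = 14.07 mV.
(Unloaded it would be 14.4 mV; the load pulls it down.)

V_out ≈ 14.1 mV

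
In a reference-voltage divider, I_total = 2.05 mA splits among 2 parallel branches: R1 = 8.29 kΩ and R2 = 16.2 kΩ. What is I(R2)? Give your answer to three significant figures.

For two parallel branches, I_k = I_total · (other R)/(sum of R).
So I = 2.05 × 8.29/24.49 = 0.6939 mA.

I ≈ 0.694 mA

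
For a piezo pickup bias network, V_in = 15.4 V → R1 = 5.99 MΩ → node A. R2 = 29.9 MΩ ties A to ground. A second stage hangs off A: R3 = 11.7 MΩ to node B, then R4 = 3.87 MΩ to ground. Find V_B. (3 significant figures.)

The second stage (R3 + R4 = 15.57 MΩ) loads node A in parallel with R2.
R2 ‖ (R3+R4) = 10.24 MΩ.
First divider: V_A = V_in · 10.24/(5.99 + 10.24) = 9.716 V.
Then the unloaded second divider: V_B = V_A × R4/(R3+R4) = 9.716 × 0.2486 = 2.415 V.

V_B ≈ 2.41 V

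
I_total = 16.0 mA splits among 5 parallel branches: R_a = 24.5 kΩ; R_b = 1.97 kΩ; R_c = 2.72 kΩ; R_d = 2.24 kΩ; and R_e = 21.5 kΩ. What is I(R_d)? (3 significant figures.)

I ≈ 5.07 mA

Total conductance ΣG = 1/24.5 + 1/1.97 + 1/2.72 + 1/2.24 + 1/21.5 = 1.409 (units of 1/kΩ).
Current divider: I(R_d) = I_total · G_k/ΣG = 16.0 × (0.4464/1.409) = 16.0 × 0.3168 = 5.069 mA.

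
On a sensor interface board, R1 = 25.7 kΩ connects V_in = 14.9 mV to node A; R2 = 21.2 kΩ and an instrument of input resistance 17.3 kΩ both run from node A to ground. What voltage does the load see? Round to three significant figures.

R2 ‖ R_L = (21.2 × 17.3)/(21.2 + 17.3) = 9.526 kΩ.
Then V_out = V_in · R2'/(R1 + R2') = 14.9 × 9.526/35.23 = 4.029 mV.
(Unloaded it would be 6.74 mV; the load pulls it down.)

V_out ≈ 4.03 mV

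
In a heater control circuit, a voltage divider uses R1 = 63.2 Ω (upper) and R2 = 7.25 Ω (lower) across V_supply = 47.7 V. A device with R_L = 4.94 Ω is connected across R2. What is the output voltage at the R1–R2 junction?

First combine the lower leg with the load: R2 ‖ R_L = 2.938 Ω.
Now apply the divider: V_out = 47.7 × 0.04442 = 2.119 V.

V_out ≈ 2.12 V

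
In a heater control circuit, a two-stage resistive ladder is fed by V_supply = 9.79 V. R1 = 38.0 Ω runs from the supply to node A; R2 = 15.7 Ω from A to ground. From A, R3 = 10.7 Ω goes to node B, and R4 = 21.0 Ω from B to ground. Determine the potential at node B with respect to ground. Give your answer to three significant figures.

V_B ≈ 1.40 V

Node A sees R2 in parallel with the series input of stage 2, R3 + R4 = 31.70 Ω.
Effective lower resistance at A: R2 ‖ 31.70 = 10.50 Ω.
V_A = 9.79 × 10.50/(38.0 + 10.50) = 2.119 V.
Then the unloaded second divider: V_B = V_A × R4/(R3+R4) = 2.119 × 0.6625 = 1.404 V.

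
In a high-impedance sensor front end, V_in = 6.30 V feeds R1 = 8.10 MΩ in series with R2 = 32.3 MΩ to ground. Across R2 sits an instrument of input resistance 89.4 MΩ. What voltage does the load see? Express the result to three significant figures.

V_out ≈ 4.70 V

First combine the lower leg with the load: R2 ‖ R_L = 23.73 MΩ.
Now apply the divider: V_out = 6.30 × 0.7455 = 4.697 V.
(Unloaded it would be 5.04 V; the load pulls it down.)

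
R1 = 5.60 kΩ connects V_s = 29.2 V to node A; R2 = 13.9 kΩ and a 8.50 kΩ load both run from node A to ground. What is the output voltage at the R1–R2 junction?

The load sits in parallel with R2, giving an effective lower resistance R2' = R2·R_L/(R2+R_L) = 5.275 kΩ.
Voltage divider with the loaded lower leg: V_out = 29.2 × 5.275/(5.60 + 5.275) = 29.2 × 0.4850 = 14.16 V.

V_out ≈ 14.2 V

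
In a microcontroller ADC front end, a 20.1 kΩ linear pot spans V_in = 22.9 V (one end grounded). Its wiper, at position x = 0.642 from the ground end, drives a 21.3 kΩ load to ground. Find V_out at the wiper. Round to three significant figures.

V_out ≈ 12.1 V

Split the track: R_lower = x·R_p = 12.90 kΩ, R_upper = (1−x)·R_p = 7.196 kΩ.
R_L loads the lower segment: effective lower R = 8.036 kΩ.
V_out = 22.9 × 8.036/(7.196 + 8.036) = 12.08 V.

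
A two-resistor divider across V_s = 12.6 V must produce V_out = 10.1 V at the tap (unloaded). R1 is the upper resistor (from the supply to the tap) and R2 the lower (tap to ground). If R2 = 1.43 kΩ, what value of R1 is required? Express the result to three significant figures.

R1 ≈ 0.354 kΩ

The divider ratio is R2/(R1+R2) = 10.1/12.6 = 0.8016.
R1 = R2·(1/k − 1) = 1.43 × 0.2475 = 0.3540 kΩ.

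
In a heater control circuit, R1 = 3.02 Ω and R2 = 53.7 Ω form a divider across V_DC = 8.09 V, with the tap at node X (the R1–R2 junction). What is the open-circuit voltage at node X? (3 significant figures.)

V_th ≈ 7.66 V

Open-circuit (no load on X): V_th = V_DC · R2/(R1 + R2) = 8.09 × 53.7/(3.020 + 53.7) = 7.659 V.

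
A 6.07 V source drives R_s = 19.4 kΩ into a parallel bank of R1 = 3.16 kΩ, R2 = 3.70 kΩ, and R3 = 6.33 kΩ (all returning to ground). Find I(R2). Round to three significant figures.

I ≈ 0.106 mA

Combine the parallel branches: R_p = (1/3.16 + 1/3.70 + 1/6.33)⁻¹ = 1.343 kΩ.
Node voltage V_A = V_CC · R_p/(R_s + R_p) = 6.07 × 0.06474 = 0.3930 V.
Branch current I = V_A/R2 = 0.3930/3.70 = 0.1062 mA.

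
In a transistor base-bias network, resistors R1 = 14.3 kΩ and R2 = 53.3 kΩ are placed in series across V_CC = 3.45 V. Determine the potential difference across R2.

Series total: ΣR = 14.3 + 53.3 = 67.60 kΩ.
V = V_CC · R/ΣR = 3.45 × 0.7885 = 2.720 V.

V ≈ 2.72 V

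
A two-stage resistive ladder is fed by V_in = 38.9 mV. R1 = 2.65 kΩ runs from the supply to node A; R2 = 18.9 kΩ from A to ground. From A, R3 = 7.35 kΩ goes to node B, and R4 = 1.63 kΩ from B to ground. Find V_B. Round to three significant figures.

Node A sees R2 in parallel with the series input of stage 2, R3 + R4 = 8.980 kΩ.
Effective lower resistance at A: R2 ‖ 8.980 = 6.088 kΩ.
V_A = 38.9 × 6.088/(2.65 + 6.088) = 27.10 mV.
V_B = V_A × 0.1815 = 4.919 mV.

V_B ≈ 4.92 mV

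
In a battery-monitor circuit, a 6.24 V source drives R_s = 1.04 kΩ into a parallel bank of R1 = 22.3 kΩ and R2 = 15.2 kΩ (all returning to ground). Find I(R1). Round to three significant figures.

Parallel bank: R_p = 1/(1/22.3 + 1/15.2) = 9.039 kΩ.
V_A by voltage divider: V_A = 6.24 × 9.039/(1.04 + 9.039) = 5.596 V.
I(R1) = V_A / R1 = 5.596/22.3 = 0.2509 mA.

I ≈ 0.251 mA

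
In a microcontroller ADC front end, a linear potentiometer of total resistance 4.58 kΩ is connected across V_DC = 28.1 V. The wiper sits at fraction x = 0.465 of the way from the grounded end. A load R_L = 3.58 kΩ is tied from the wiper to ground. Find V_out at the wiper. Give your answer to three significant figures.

Split the track: R_lower = x·R_p = 2.130 kΩ, R_upper = (1−x)·R_p = 2.450 kΩ.
R_L loads the lower segment: effective lower R = 1.335 kΩ.
Then V_out = V_DC · 1.335/(2.450 + 1.335) = 9.912 V.
(Unloaded: V_out = x·V_DC = 13.1 V.)

V_out ≈ 9.91 V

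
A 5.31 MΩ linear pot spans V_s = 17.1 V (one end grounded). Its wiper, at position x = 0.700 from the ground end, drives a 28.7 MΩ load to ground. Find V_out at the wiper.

The pot divides into 1.593 MΩ above the wiper and 3.717 MΩ below.
Lower segment in parallel with the load: 3.717 ‖ 28.7 = 3.291 MΩ.
Loaded-divider output: V_out = 17.1 × 0.6738 = 11.52 V.

V_out ≈ 11.5 V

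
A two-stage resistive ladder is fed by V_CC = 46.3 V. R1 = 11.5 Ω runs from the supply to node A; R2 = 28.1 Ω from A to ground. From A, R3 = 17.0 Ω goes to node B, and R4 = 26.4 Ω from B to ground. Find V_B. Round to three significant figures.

V_B ≈ 16.8 V

The second stage (R3 + R4 = 43.40 Ω) loads node A in parallel with R2.
Effective lower resistance at A: R2 ‖ 43.40 = 17.06 Ω.
V_A = 46.3 × 17.06/(11.5 + 17.06) = 27.65 V.
Then the unloaded second divider: V_B = V_A × R4/(R3+R4) = 27.65 × 0.6083 = 16.82 V.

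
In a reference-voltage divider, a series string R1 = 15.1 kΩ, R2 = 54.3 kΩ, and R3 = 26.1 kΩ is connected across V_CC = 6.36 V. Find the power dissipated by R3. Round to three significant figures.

Series current I = V_CC/ΣR = 6.36/95.50 = 0.06660 mA.
P(R3) = I²·R3 = (0.06660)² × 26.1 = 0.1158 mW.

P ≈ 0.116 mW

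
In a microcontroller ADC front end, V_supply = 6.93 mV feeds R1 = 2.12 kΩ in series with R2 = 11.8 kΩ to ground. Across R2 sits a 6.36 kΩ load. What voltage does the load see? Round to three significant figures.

V_out ≈ 4.58 mV

The load sits in parallel with R2, giving an effective lower resistance R2' = R2·R_L/(R2+R_L) = 4.133 kΩ.
Voltage divider with the loaded lower leg: V_out = 6.93 × 4.133/(2.12 + 4.133) = 6.93 × 0.6609 = 4.580 mV.
(Unloaded it would be 5.87 mV; the load pulls it down.)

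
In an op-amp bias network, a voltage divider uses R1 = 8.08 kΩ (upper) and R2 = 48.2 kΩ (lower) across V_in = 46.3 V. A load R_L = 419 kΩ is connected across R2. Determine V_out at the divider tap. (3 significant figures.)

R2 ‖ R_L = (48.2 × 419)/(48.2 + 419) = 43.23 kΩ.
Now apply the divider: V_out = 46.3 × 0.8425 = 39.01 V.

V_out ≈ 39.0 V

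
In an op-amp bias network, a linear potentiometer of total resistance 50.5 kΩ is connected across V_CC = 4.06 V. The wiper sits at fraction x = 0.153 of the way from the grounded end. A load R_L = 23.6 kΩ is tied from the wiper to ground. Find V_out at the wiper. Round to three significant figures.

V_out ≈ 0.486 V

Lower segment x·R_p = 7.726 kΩ; upper segment (1−x)·R_p = 42.77 kΩ.
(x·R_p) ‖ R_L = 5.821 kΩ.
Then V_out = V_CC · 5.821/(42.77 + 5.821) = 0.4863 V.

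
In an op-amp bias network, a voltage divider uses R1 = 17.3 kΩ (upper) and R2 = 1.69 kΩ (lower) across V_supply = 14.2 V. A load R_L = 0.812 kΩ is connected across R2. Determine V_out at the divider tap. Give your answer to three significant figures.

First combine the lower leg with the load: R2 ‖ R_L = 0.5485 kΩ.
Voltage divider with the loaded lower leg: V_out = 14.2 × 0.5485/(17.3 + 0.5485) = 14.2 × 0.03073 = 0.4364 V.

V_out ≈ 0.436 V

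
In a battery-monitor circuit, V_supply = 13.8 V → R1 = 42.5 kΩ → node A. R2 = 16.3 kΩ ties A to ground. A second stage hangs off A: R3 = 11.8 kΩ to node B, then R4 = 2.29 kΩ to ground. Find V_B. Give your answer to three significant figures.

V_B ≈ 0.339 V

The second stage (R3 + R4 = 14.09 kΩ) loads node A in parallel with R2.
R2 ‖ (R3+R4) = 7.557 kΩ.
First divider: V_A = V_supply · 7.557/(42.5 + 7.557) = 2.083 V.
Then the unloaded second divider: V_B = V_A × R4/(R3+R4) = 2.083 × 0.1625 = 0.3386 V.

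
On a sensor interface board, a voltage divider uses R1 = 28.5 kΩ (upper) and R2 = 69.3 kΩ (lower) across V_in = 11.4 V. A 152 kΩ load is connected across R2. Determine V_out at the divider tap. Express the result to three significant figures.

First combine the lower leg with the load: R2 ‖ R_L = 47.60 kΩ.
Now apply the divider: V_out = 11.4 × 0.6255 = 7.131 V.
(Unloaded it would be 8.08 V; the load pulls it down.)

V_out ≈ 7.13 V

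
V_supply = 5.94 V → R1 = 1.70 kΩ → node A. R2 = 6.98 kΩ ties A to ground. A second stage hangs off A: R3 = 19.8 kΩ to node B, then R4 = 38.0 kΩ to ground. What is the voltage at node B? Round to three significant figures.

Node A sees R2 in parallel with the series input of stage 2, R3 + R4 = 57.80 kΩ.
Effective lower resistance at A: R2 ‖ 57.80 = 6.228 kΩ.
First divider: V_A = V_supply · 6.228/(1.70 + 6.228) = 4.666 V.
V_B = V_A × 0.6574 = 3.068 V.

V_B ≈ 3.07 V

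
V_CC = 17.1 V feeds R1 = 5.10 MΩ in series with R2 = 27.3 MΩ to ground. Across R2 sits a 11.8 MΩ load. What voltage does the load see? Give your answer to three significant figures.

V_out ≈ 10.6 V

R2 ‖ R_L = (27.3 × 11.8)/(27.3 + 11.8) = 8.239 MΩ.
Voltage divider with the loaded lower leg: V_out = 17.1 × 8.239/(5.10 + 8.239) = 17.1 × 0.6177 = 10.56 V.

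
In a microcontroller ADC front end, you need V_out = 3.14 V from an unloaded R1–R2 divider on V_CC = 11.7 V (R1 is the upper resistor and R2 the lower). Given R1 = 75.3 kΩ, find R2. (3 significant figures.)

V_out/V_CC = R2/(R1+R2) = 0.2684.
R2 = R1 · 0.2684/(1 − 0.2684) = 27.62 kΩ.

R2 ≈ 27.6 kΩ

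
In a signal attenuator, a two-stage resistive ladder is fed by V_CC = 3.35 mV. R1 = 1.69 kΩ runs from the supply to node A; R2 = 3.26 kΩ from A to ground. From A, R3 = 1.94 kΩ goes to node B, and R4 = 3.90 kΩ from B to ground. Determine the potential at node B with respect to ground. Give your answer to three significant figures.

The second stage (R3 + R4 = 5.840 kΩ) loads node A in parallel with R2.
R2 ‖ (R3+R4) = 2.092 kΩ.
So V_A = 3.35 × 0.5532 = 1.853 mV.
Then the unloaded second divider: V_B = V_A × R4/(R3+R4) = 1.853 × 0.6678 = 1.238 mV.

V_B ≈ 1.24 mV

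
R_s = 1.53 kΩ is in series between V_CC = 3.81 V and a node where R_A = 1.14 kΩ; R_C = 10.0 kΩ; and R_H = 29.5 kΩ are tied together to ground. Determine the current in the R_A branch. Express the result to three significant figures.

I ≈ 1.31 mA

Combine the parallel branches: R_p = (1/1.14 + 1/10.0 + 1/29.5)⁻¹ = 0.9890 kΩ.
V_A by voltage divider: V_A = 3.81 × 0.9890/(1.53 + 0.9890) = 1.496 V.
Branch current I = V_A/R_A = 1.496/1.14 = 1.312 mA.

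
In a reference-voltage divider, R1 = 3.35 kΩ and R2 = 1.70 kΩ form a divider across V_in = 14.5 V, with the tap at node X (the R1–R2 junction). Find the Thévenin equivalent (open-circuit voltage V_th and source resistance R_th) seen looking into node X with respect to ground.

V_th ≈ 4.88 V, R_th ≈ 1.13 kΩ

With X open, the divider is unloaded: V_th = 14.5 × 1.70/5.050 = 4.881 V.
With V_in suppressed (replaced by a short), R_th = R1 ‖ R2 = (3.350 × 1.70)/(3.350 + 1.70) = 1.128 kΩ.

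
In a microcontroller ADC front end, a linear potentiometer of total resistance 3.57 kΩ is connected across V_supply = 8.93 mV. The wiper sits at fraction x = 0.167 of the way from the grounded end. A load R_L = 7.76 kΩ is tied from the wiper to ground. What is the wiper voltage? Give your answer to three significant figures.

V_out ≈ 1.40 mV

Lower segment x·R_p = 0.5962 kΩ; upper segment (1−x)·R_p = 2.974 kΩ.
R_L loads the lower segment: effective lower R = 0.5537 kΩ.
V_out = 8.93 × 0.5537/(2.974 + 0.5537) = 1.402 mV.
(Unloaded: V_out = x·V_supply = 1.49 mV.)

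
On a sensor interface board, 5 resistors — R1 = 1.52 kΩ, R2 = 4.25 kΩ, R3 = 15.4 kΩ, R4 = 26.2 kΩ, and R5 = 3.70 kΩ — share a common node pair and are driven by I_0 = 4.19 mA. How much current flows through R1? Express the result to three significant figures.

I ≈ 2.18 mA

Conductances: ΣG = 1/1.52 + 1/4.25 + 1/15.4 + 1/26.2 + 1/3.70 = 1.267 (1/kΩ).
By the current-divider rule, I = I_0 · G_k/ΣG = 4.19 × 0.5194 = 2.176 mA.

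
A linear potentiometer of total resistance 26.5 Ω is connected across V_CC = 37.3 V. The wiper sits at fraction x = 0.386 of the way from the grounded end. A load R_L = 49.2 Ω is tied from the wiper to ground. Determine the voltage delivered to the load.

Lower segment x·R_p = 10.23 Ω; upper segment (1−x)·R_p = 16.27 Ω.
R_L loads the lower segment: effective lower R = 8.468 Ω.
Then V_out = V_CC · 8.468/(16.27 + 8.468) = 12.77 V.
(Unloaded: V_out = x·V_CC = 14.4 V.)

V_out ≈ 12.8 V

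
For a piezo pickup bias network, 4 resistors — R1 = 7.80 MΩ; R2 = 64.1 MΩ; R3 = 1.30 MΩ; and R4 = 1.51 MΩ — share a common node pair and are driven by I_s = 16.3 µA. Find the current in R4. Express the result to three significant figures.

ΣG = 1/7.80 + 1/64.1 + 1/1.30 + 1/1.51 = 1.575.
By the current-divider rule, I = I_s · G_k/ΣG = 16.3 × 0.4204 = 6.853 µA.

I ≈ 6.85 µA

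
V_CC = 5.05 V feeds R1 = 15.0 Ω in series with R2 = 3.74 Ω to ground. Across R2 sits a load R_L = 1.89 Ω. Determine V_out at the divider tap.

V_out ≈ 0.390 V

First combine the lower leg with the load: R2 ‖ R_L = 1.256 Ω.
Now apply the divider: V_out = 5.05 × 0.07724 = 0.3900 V.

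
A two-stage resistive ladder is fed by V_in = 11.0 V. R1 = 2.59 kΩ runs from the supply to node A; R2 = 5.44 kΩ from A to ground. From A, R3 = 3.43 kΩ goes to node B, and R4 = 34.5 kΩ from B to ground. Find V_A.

V_A ≈ 7.12 V

Looking into the second stage from A: R3 + R4 = 37.93 kΩ appears in parallel with R2.
R2 ‖ (R3+R4) = 4.758 kΩ.
V_A = 11.0 × 4.758/(2.59 + 4.758) = 7.123 V.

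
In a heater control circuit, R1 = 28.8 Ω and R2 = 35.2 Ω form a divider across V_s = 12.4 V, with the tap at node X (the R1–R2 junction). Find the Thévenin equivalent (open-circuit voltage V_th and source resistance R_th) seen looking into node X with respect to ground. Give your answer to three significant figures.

V_th ≈ 6.82 V, R_th ≈ 15.8 Ω

V_th is the unloaded tap voltage: V_s · R2/(R1+R2) = 12.4 × 0.5500 = 6.820 V.
With V_s suppressed (replaced by a short), R_th = R1 ‖ R2 = (28.80 × 35.2)/(28.80 + 35.2) = 15.84 Ω.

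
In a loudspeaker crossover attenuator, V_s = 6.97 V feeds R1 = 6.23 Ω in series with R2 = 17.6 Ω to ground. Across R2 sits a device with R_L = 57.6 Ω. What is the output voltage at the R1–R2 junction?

V_out ≈ 4.77 V

R2 ‖ R_L = (17.6 × 57.6)/(17.6 + 57.6) = 13.48 Ω.
Then V_out = V_s · R2'/(R1 + R2') = 6.97 × 13.48/19.71 = 4.767 V.
(Unloaded it would be 5.15 V; the load pulls it down.)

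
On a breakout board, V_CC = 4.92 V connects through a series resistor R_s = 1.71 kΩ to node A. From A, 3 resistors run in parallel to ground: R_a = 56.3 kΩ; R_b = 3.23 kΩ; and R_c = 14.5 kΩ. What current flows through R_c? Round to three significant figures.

Equivalent of the parallel group: R_p = 2.523 kΩ.
V_A = 4.92 × 2.523/4.233 = 2.933 V.
Branch current I = V_A/R_c = 2.933/14.5 = 0.2022 mA.

I ≈ 0.202 mA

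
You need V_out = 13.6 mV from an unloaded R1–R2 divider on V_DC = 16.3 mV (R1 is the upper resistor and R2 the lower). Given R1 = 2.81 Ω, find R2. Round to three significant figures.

V_out/V_DC = R2/(R1+R2) = 0.8344.
So R2 = R1 · V_out/(V_DC − V_out) = 2.81 × 13.6/(16.3 − 13.6) = 2.81 × 5.037 = 14.15 Ω.

R2 ≈ 14.2 Ω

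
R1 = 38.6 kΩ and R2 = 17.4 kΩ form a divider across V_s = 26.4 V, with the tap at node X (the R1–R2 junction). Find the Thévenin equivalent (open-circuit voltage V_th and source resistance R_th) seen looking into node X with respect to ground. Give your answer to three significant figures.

With X open, the divider is unloaded: V_th = 26.4 × 17.4/56.00 = 8.203 V.
With V_s suppressed (replaced by a short), R_th = R1 ‖ R2 = (38.60 × 17.4)/(38.60 + 17.4) = 11.99 kΩ.

V_th ≈ 8.20 V, R_th ≈ 12.0 kΩ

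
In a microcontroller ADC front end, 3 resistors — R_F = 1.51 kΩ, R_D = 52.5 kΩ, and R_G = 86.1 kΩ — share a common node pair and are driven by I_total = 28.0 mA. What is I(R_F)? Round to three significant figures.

I ≈ 26.8 mA

Conductances: ΣG = 1/1.51 + 1/52.5 + 1/86.1 = 0.6929 (1/kΩ).
By the current-divider rule, I = I_total · G_k/ΣG = 28.0 × 0.9557 = 26.76 mA.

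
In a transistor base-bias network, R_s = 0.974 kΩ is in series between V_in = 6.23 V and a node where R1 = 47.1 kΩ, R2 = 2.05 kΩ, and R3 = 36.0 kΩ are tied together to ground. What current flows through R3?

Combine the parallel branches: R_p = (1/47.1 + 1/2.05 + 1/36.0)⁻¹ = 1.863 kΩ.
V_A by voltage divider: V_A = 6.23 × 1.863/(0.974 + 1.863) = 4.091 V.
Branch current I = V_A/R3 = 4.091/36.0 = 0.1136 mA.

I ≈ 0.114 mA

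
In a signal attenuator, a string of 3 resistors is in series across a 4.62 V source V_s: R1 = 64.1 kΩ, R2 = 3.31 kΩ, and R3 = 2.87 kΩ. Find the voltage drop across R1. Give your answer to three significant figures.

V ≈ 4.21 V

Series total: ΣR = 64.1 + 3.31 + 2.87 = 70.28 kΩ.
By the voltage-divider rule, V = 4.62 × 64.10/70.28 = 4.214 V.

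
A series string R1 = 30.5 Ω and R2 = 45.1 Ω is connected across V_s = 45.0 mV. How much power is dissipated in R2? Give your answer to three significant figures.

The common current is I = 45.0/75.60 = 0.5952 mA.
P = I²R = 0.3543 × 45.1 = 15.98 µW.

P ≈ 16.0 µW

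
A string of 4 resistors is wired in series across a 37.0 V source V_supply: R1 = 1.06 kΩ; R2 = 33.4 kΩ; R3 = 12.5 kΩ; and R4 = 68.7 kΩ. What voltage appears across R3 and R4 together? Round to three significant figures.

V ≈ 26.0 V

ΣR = 1.06 + 33.4 + 12.5 + 68.7 = 115.7 kΩ.
R_{R3..R4} = 12.5 + 68.7 = 81.20 kΩ.
V = V_supply · R/ΣR = 37.0 × 0.7021 = 25.98 V.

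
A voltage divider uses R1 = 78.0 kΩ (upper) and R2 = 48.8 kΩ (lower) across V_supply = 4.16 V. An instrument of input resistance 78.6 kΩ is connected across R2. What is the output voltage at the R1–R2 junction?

The load sits in parallel with R2, giving an effective lower resistance R2' = R2·R_L/(R2+R_L) = 30.11 kΩ.
Then V_out = V_supply · R2'/(R1 + R2') = 4.16 × 30.11/108.1 = 1.159 V.
(Unloaded it would be 1.60 V; the load pulls it down.)

V_out ≈ 1.16 V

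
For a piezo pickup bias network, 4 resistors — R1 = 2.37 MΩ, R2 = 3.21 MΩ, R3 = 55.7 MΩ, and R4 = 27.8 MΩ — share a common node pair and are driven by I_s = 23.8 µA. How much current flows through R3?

I ≈ 0.543 µA

Conductances: ΣG = 1/2.37 + 1/3.21 + 1/55.7 + 1/27.8 = 0.7874 (1/MΩ).
By the current-divider rule, I = I_s · G_k/ΣG = 23.8 × 0.02280 = 0.5427 µA.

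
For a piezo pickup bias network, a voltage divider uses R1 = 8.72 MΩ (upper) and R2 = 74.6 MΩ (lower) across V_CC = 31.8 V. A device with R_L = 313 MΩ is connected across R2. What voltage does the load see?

First combine the lower leg with the load: R2 ‖ R_L = 60.24 MΩ.
Voltage divider with the loaded lower leg: V_out = 31.8 × 60.24/(8.72 + 60.24) = 31.8 × 0.8736 = 27.78 V.

V_out ≈ 27.8 V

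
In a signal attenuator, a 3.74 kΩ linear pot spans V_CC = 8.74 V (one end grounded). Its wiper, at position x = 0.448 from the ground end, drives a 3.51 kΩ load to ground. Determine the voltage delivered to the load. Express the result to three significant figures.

V_out ≈ 3.10 V

The pot divides into 2.064 kΩ above the wiper and 1.676 kΩ below.
(x·R_p) ‖ R_L = 1.134 kΩ.
Loaded-divider output: V_out = 8.74 × 0.3546 = 3.099 V.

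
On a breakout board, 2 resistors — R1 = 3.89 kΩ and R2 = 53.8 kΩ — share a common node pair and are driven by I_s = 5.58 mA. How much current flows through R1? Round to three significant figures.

I ≈ 5.20 mA

Two-branch current divider: I_k = I_s · R_other/(R_1 + R_2).
So I = 5.58 × 53.8/57.69 = 5.204 mA.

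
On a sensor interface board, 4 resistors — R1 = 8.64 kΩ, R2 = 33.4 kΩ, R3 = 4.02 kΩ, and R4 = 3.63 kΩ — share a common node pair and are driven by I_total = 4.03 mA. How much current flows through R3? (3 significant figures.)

I ≈ 1.50 mA

ΣG = 1/8.64 + 1/33.4 + 1/4.02 + 1/3.63 = 0.6699.
By the current-divider rule, I = I_total · G_k/ΣG = 4.03 × 0.3713 = 1.496 mA.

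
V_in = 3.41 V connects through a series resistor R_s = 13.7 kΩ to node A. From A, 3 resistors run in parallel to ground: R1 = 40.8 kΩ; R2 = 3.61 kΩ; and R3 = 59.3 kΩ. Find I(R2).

Parallel bank: R_p = 1/(1/40.8 + 1/3.61 + 1/59.3) = 3.141 kΩ.
V_A = 3.41 × 3.141/16.84 = 0.6360 V.
Branch current I = V_A/R2 = 0.6360/3.61 = 0.1762 mA.

I ≈ 0.176 mA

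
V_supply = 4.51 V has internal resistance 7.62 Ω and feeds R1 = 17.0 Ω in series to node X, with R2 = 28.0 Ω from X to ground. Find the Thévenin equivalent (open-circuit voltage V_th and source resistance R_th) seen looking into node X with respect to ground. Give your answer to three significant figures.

V_th ≈ 2.40 V, R_th ≈ 13.1 Ω

R1' = 7.62 + 17.0 = 24.62 Ω (source resistance + R1).
Open-circuit (no load on X): V_th = V_supply · R2/(R1' + R2) = 4.51 × 28.0/(24.62 + 28.0) = 2.400 V.
With V_supply suppressed (replaced by a short), R_th = R1' ‖ R2 = (24.62 × 28.0)/(24.62 + 28.0) = 13.10 Ω.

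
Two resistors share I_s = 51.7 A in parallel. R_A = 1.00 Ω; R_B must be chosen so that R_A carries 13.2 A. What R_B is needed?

R_B ≈ 0.343 Ω

The fraction through R_A equals R_B/(R_A+R_B).
13.2/51.7 = R_B/(R_A + R_B) → R_B = R_A · (0.2553)/(1 − 0.2553) = 1.00 × 0.3429 = 0.3429 Ω.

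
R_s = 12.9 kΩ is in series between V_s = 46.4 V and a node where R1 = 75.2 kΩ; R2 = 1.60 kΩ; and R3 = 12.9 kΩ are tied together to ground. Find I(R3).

Equivalent of the parallel group: R_p = 1.397 kΩ.
V_A = 46.4 × 1.397/14.30 = 4.534 V.
Branch current I = V_A/R3 = 4.534/12.9 = 0.3515 mA.
(Equivalently: I_total = 3.245 mA, then current-divider fraction G_k/ΣG = 0.1083.)

I ≈ 0.351 mA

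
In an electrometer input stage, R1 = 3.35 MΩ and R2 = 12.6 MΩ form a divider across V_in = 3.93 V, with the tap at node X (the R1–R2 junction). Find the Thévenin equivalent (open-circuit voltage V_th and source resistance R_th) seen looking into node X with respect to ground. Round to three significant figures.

V_th is the unloaded tap voltage: V_in · R2/(R1+R2) = 3.93 × 0.7900 = 3.105 V.
Looking into X with the source shorted: R_th = R1·R2/(R1+R2) = 3.350 × 12.6/15.95 = 2.646 MΩ.

V_th ≈ 3.10 V, R_th ≈ 2.65 MΩ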